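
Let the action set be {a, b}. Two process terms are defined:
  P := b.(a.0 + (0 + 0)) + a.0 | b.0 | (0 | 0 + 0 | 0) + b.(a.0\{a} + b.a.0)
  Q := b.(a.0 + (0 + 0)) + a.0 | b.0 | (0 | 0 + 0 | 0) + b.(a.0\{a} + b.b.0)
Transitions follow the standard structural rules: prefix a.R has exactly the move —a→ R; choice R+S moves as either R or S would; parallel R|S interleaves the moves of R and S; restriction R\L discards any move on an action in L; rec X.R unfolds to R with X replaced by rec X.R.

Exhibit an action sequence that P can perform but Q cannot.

bba

LTS(P): 9 reachable states
  s0 = b.(a.0 + (0 + 0)) + a.0 | b.0 | (0 | 0 + 0 | 0) + b.(a.0\{a} + b.a.0) | ··a··> s1, ··b··> s2, ··b··> s3, ··b··> s4
  s1 = 0 | b.0 | (0 | 0 + 0 | 0) | ··b··> s5
  s2 = a.0 + (0 + 0) | ··a··> s6
  s3 = a.0 | 0 | (0 | 0 + 0 | 0) | ··a··> s5
  s4 = a.0\{a} + b.a.0 | ··a··> s7, ··b··> s8
  s5 = 0 | 0 | (0 | 0 + 0 | 0) | ·
  s6 = 0 | ·
  s7 = 0\{a} | ·
  s8 = a.0 | ··a··> s6
LTS(Q): 9 reachable states
  t0 = b.(a.0 + (0 + 0)) + a.0 | b.0 | (0 | 0 + 0 | 0) + b.(a.0\{a} + b.b.0) | ··a··> t1, ··b··> t2, ··b··> t3, ··b··> t4
  t1 = 0 | b.0 | (0 | 0 + 0 | 0) | ··b··> t5
  t2 = a.0 + (0 + 0) | ··a··> t6
  t3 = a.0 | 0 | (0 | 0 + 0 | 0) | ··a··> t5
  t4 = a.0\{a} + b.b.0 | ··a··> t7, ··b··> t8
  t5 = 0 | 0 | (0 | 0 + 0 | 0) | ·
  t6 = 0 | ·
  t7 = 0\{a} | ·
  t8 = b.0 | ··b··> t6
Executing bba from P (initial set {s0}):
  [1] b ⇒ {s2, s3, s4}
  [2] b ⇒ {s8}
  [3] a ⇒ {s6}
  P completes σ.
Executing bba from Q (initial set {t0}):
  [1] b ⇒ {t2, t3, t4}
  [2] b ⇒ {t8}
  [3] a ⇒ no successor for Q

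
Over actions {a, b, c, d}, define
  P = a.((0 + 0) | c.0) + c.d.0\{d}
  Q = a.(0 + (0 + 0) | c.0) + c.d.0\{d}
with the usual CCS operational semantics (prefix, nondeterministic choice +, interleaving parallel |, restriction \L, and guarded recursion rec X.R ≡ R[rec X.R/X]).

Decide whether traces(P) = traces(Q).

P's transition system — 5 states:
  m0 = a.((0 + 0) | c.0) + c.d.0\{d} has moves ··a··> m1, ··c··> m2
  m1 = (0 + 0) | c.0 has moves ··c··> m3
  m2 = d.0\{d} has moves ··d··> m4
  m3 = (0 + 0) | 0 has moves (no moves)
  m4 = 0\{d} has moves (no moves)
Q's transition system — 5 states:
  n0 = a.(0 + (0 + 0) | c.0) + c.d.0\{d} has moves ··a··> n1, ··c··> n2
  n1 = 0 + (0 + 0) | c.0 has moves ··c··> n3
  n2 = d.0\{d} has moves ··d··> n4
  n3 = (0 + 0) | 0 has moves (no moves)
  n4 = 0\{d} has moves (no moves)
Partition-refinement fixed point:
  B0 = {m0, n0}
  B1 = {m2, n2}
  B2 = {m3, m4, n3, n4}
  B3 = {m1, n1}
m0 ∈ B0, n0 ∈ B0 → same block
Bisimilar ⇒ trace-equivalent.

traces(P) = traces(Q)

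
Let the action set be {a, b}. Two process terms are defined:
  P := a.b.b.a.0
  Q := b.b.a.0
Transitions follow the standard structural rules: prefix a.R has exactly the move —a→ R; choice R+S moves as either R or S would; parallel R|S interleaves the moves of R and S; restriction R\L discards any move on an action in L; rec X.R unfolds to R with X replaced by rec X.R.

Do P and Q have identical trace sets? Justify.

P's transition system — 5 states:
  p0 = a.b.b.a.0 has moves —a→ p1
  p1 = b.b.a.0 has moves —b→ p2
  p2 = b.a.0 has moves —b→ p3
  p3 = a.0 has moves —a→ p4
  p4 = 0 has moves (no moves)
Q's transition system — 4 states:
  q0 = b.b.a.0 has moves —b→ q1
  q1 = b.a.0 has moves —b→ q2
  q2 = a.0 has moves —a→ q3
  q3 = 0 has moves (no moves)
Run σ = ⟨a⟩ on P: start {p0}
  after a @ step 1: {p1}
  P completes σ.
Run σ = ⟨a⟩ on Q: start {q0}
  after a @ step 1: ∅ (Q stuck)

NO — witness ⟨a⟩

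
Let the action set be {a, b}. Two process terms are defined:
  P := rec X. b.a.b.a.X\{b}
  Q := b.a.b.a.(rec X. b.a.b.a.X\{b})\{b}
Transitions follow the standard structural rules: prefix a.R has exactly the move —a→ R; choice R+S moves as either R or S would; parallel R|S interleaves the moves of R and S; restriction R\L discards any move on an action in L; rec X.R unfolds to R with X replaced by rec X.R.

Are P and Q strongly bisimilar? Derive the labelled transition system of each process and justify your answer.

bisimilar

P's transition system — 5 states:
  p0 = rec X. b.a.b.a.X\{b} :: -b-> p1
  p1 = a.b.a.(rec X. b.a.b.a.X\{b})\{b} :: -a-> p2
  p2 = b.a.(rec X. b.a.b.a.X\{b})\{b} :: -b-> p3
  p3 = a.(rec X. b.a.b.a.X\{b})\{b} :: -a-> p4
  p4 = (rec X. b.a.b.a.X\{b})\{b} :: ∅
Q's transition system — 5 states:
  q0 = b.a.b.a.(rec X. b.a.b.a.X\{b})\{b} :: -b-> q1
  q1 = a.b.a.(rec X. b.a.b.a.X\{b})\{b} :: -a-> q2
  q2 = b.a.(rec X. b.a.b.a.X\{b})\{b} :: -b-> q3
  q3 = a.(rec X. b.a.b.a.X\{b})\{b} :: -a-> q4
  q4 = (rec X. b.a.b.a.X\{b})\{b} :: ∅
Coarsest stable partition (strong bisimilarity classes):
  B0 = {p0, q0}
  B1 = {p1, q1}
  B2 = {p2, q2}
  B3 = {p3, q3}
  B4 = {p4, q4}
p0 ∈ B0, q0 ∈ B0 → same block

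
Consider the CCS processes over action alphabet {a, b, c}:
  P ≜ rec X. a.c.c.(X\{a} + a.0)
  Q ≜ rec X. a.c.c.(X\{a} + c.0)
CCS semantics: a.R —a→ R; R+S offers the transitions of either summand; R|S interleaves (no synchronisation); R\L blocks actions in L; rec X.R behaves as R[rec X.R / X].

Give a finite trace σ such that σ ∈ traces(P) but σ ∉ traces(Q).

Reachable graph of P (5 states):
  p0 = rec X. a.c.c.(X\{a} + a.0) | —a→ p1
  p1 = c.c.((rec X. a.c.c.(X\{a} + a.0))\{a} + a.0) | —c→ p2
  p2 = c.((rec X. a.c.c.(X\{a} + a.0))\{a} + a.0) | —c→ p3
  p3 = (rec X. a.c.c.(X\{a} + a.0))\{a} + a.0 | —a→ p4
  p4 = 0 | stopped
Reachable graph of Q (5 states):
  q0 = rec X. a.c.c.(X\{a} + c.0) | —a→ q1
  q1 = c.c.((rec X. a.c.c.(X\{a} + c.0))\{a} + c.0) | —c→ q2
  q2 = c.((rec X. a.c.c.(X\{a} + c.0))\{a} + c.0) | —c→ q3
  q3 = (rec X. a.c.c.(X\{a} + c.0))\{a} + c.0 | —c→ q4
  q4 = 0 | stopped
Executing acca from P (initial set {p0}):
  after a @ step 1: {p1}
  after c @ step 2: {p2}
  after c @ step 3: {p3}
  after a @ step 4: {p4}
  ✓ P
Executing acca from Q (initial set {q0}):
  after a @ step 1: {q1}
  after c @ step 2: {q2}
  after c @ step 3: {q3}
  after a @ step 4: no successor for Q

acca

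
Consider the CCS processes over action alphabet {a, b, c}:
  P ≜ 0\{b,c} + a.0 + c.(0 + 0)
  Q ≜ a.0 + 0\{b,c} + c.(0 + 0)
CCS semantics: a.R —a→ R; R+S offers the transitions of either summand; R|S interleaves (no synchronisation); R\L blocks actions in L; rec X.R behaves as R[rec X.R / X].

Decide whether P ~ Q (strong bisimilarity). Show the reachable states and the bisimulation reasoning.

bisimilar

P's transition system — 3 states:
  m0 = 0\{b,c} + a.0 + c.(0 + 0) → ··a··> m1, ··c··> m2
  m1 = 0 → ∅
  m2 = 0 + 0 → ∅
Q's transition system — 3 states:
  n0 = a.0 + 0\{b,c} + c.(0 + 0) → ··a··> n1, ··c··> n2
  n1 = 0 → ∅
  n2 = 0 + 0 → ∅
Partition-refinement fixed point:
  B0 = {m0, n0}
  B1 = {m1, m2, n1, n2}
m0 ∈ B0, n0 ∈ B0 → same block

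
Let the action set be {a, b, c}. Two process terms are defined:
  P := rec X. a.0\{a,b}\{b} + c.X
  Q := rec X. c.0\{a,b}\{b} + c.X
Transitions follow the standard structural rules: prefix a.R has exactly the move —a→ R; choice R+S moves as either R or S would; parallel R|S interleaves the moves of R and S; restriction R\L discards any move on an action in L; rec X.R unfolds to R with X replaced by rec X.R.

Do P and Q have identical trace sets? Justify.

Reachable graph of P (2 states):
  s0 = rec X. a.0\{a,b}\{b} + c.X ⊢ -a-> s1, -c-> s0
  s1 = 0\{a,b}\{b} ⊢ ·
Reachable graph of Q (2 states):
  t0 = rec X. c.0\{a,b}\{b} + c.X ⊢ -c-> t0, -c-> t1
  t1 = 0\{a,b}\{b} ⊢ ·
Executing a from P (initial set {s0}):
  after a @ step 1: {s1}
  — P admits the full trace.
Executing a from Q (initial set {t0}):
  after a @ step 1: ∅ (Q stuck)

NO — witness ⟨a⟩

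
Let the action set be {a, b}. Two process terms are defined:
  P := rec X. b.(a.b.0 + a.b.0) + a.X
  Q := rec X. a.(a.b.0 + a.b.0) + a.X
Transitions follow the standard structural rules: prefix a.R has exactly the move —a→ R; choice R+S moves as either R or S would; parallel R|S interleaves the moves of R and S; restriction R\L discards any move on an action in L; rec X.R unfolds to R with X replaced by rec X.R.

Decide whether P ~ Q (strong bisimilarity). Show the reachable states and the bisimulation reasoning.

P's transition system — 4 states:
  s0 = rec X. b.(a.b.0 + a.b.0) + a.X :: --a--▸ s0, --b--▸ s1
  s1 = a.b.0 + a.b.0 :: --a--▸ s2
  s2 = b.0 :: --b--▸ s3
  s3 = 0 :: ∅
Q's transition system — 4 states:
  t0 = rec X. a.(a.b.0 + a.b.0) + a.X :: --a--▸ t0, --a--▸ t1
  t1 = a.b.0 + a.b.0 :: --a--▸ t2
  t2 = b.0 :: --b--▸ t3
  t3 = 0 :: ∅
Bisimilarity quotient blocks:
  B0 = {s0}
  B1 = {s1, t1}
  B2 = {s2, t2}
  B3 = {s3, t3}
  B4 = {t0}
s0 ∈ B0, t0 ∈ B4 → different blocks

not bisimilar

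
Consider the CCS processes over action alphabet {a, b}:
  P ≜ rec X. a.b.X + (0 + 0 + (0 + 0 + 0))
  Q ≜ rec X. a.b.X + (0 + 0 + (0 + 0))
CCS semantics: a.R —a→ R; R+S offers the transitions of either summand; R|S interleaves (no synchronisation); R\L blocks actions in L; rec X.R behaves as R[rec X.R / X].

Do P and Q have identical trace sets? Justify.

LTS(P): 2 reachable states
  m0 = rec X. a.b.X + (0 + 0 + (0 + 0 + 0)) | —a→ m1
  m1 = b.(rec X. a.b.X + (0 + 0 + (0 + 0 + 0))) | —b→ m0
LTS(Q): 2 reachable states
  n0 = rec X. a.b.X + (0 + 0 + (0 + 0)) | —a→ n1
  n1 = b.(rec X. a.b.X + (0 + 0 + (0 + 0))) | —b→ n0
Coarsest stable partition (strong bisimilarity classes):
  B0 = {m0, n0}
  B1 = {m1, n1}
m0 ∈ B0, n0 ∈ B0 → same block
Bisimilar ⇒ trace-equivalent.

trace-equivalent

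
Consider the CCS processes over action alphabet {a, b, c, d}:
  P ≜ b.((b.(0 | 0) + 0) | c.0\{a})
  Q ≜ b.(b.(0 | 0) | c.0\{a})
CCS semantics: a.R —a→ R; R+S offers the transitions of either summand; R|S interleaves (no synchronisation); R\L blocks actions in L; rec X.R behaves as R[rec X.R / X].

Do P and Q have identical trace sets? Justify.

trace-equivalent

P's transition system — 5 states:
  s0 = b.((b.(0 | 0) + 0) | c.0\{a}) has moves =b=> s1
  s1 = (b.(0 | 0) + 0) | c.0\{a} has moves =b=> s2, =c=> s3
  s2 = 0 | 0 | c.0\{a} has moves =c=> s4
  s3 = (b.(0 | 0) + 0) | 0\{a} has moves =b=> s4
  s4 = 0 | 0 | 0\{a} has moves deadlocked
Q's transition system — 5 states:
  t0 = b.(b.(0 | 0) | c.0\{a}) has moves =b=> t1
  t1 = b.(0 | 0) | c.0\{a} has moves =b=> t2, =c=> t3
  t2 = 0 | 0 | c.0\{a} has moves =c=> t4
  t3 = b.(0 | 0) | 0\{a} has moves =b=> t4
  t4 = 0 | 0 | 0\{a} has moves deadlocked
Bisimilarity quotient blocks:
  B0 = {s0, t0}
  B1 = {s1, t1}
  B2 = {s3, t3}
  B3 = {s4, t4}
  B4 = {s2, t2}
s0 ∈ B0, t0 ∈ B0 → same block
Bisimilar ⇒ trace-equivalent.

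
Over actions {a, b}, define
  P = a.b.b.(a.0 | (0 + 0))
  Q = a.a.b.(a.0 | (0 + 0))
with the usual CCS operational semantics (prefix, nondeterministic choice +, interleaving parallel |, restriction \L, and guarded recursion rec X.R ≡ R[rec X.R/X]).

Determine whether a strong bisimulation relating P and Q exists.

not bisimilar

Reachable graph of P (5 states):
  s0 = a.b.b.(a.0 | (0 + 0)) | =a=> s1
  s1 = b.b.(a.0 | (0 + 0)) | =b=> s2
  s2 = b.(a.0 | (0 + 0)) | =b=> s3
  s3 = a.0 | (0 + 0) | =a=> s4
  s4 = 0 | (0 + 0) | (no moves)
Reachable graph of Q (5 states):
  t0 = a.a.b.(a.0 | (0 + 0)) | =a=> t1
  t1 = a.b.(a.0 | (0 + 0)) | =a=> t2
  t2 = b.(a.0 | (0 + 0)) | =b=> t3
  t3 = a.0 | (0 + 0) | =a=> t4
  t4 = 0 | (0 + 0) | (no moves)
Bisimilarity quotient blocks:
  B0 = {s0}
  B1 = {s1}
  B2 = {s2, t2}
  B3 = {s3, t3}
  B4 = {s4, t4}
  B5 = {t0}
  B6 = {t1}
s0 ∈ B0, t0 ∈ B5 → different blocks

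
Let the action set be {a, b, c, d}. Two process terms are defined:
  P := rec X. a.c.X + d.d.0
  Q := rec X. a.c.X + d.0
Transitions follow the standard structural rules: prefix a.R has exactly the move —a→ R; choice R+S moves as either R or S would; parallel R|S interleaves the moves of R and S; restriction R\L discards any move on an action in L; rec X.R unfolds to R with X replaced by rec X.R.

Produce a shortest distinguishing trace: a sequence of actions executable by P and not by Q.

LTS(P): 4 reachable states
  p0 = rec X. a.c.X + d.d.0 has moves ··a··> p1, ··d··> p2
  p1 = c.(rec X. a.c.X + d.d.0) has moves ··c··> p0
  p2 = d.0 has moves ··d··> p3
  p3 = 0 has moves ∅
LTS(Q): 3 reachable states
  q0 = rec X. a.c.X + d.0 has moves ··a··> q1, ··d··> q2
  q1 = c.(rec X. a.c.X + d.0) has moves ··c··> q0
  q2 = 0 has moves ∅
Executing dd from P (initial set {p0}):
  [1] d ⇒ {p2}
  [2] d ⇒ {p3}
  ✓ P
Executing dd from Q (initial set {q0}):
  [1] d ⇒ {q2}
  [2] d ⇒ ∅  — Q cannot continue

dd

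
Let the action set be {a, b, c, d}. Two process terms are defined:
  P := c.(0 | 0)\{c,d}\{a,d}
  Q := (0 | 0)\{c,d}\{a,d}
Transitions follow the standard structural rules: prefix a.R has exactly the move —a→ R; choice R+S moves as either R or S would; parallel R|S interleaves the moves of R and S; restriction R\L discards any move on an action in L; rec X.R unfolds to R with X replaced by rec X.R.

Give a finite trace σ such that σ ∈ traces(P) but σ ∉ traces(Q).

Reachable graph of P (2 states):
  m0 = c.(0 | 0)\{c,d}\{a,d} | —c→ m1
  m1 = (0 | 0)\{c,d}\{a,d} | deadlocked
Reachable graph of Q (1 states):
  n0 = (0 | 0)\{c,d}\{a,d} | deadlocked
Run σ = ⟨c⟩ on P: start {m0}
  after c @ step 1: {m1}
  — P admits the full trace.
Run σ = ⟨c⟩ on Q: start {n0}
  after c @ step 1: ∅ (Q stuck)

c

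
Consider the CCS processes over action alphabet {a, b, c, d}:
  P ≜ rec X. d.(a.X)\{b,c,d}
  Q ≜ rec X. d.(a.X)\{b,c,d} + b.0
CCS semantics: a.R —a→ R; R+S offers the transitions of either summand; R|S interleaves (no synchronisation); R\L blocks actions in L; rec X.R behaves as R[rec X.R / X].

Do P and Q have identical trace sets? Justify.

P's transition system — 3 states:
  s0 = rec X. d.(a.X)\{b,c,d} has moves ··d··> s1
  s1 = (a.(rec X. d.(a.X)\{b,c,d}))\{b,c,d} has moves ··a··> s2
  s2 = (rec X. d.(a.X)\{b,c,d})\{b,c,d} has moves stopped
Q's transition system — 4 states:
  t0 = rec X. d.(a.X)\{b,c,d} + b.0 has moves ··b··> t1, ··d··> t2
  t1 = 0 has moves stopped
  t2 = (a.(rec X. d.(a.X)\{b,c,d} + b.0))\{b,c,d} has moves ··a··> t3
  t3 = (rec X. d.(a.X)\{b,c,d} + b.0)\{b,c,d} has moves stopped
Executing b from Q (initial set {t0}):
  step 1 (b): {t1}
  — Q admits the full trace.
Executing b from P (initial set {s0}):
  step 1 (b): no successor for P

trace-distinct — witness ⟨b⟩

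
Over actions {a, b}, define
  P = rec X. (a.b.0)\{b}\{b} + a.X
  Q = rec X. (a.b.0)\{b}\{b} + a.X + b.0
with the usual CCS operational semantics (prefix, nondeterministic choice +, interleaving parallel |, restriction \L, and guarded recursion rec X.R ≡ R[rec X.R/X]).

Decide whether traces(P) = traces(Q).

traces(P) ≠ traces(Q) — witness ⟨b⟩

P's transition system — 2 states:
  p0 = rec X. (a.b.0)\{b}\{b} + a.X ⊢ =a=> p0, =a=> p1
  p1 = (b.0)\{b}\{b} ⊢ deadlocked
Q's transition system — 3 states:
  q0 = rec X. (a.b.0)\{b}\{b} + a.X + b.0 ⊢ =a=> q0, =a=> q1, =b=> q2
  q1 = (b.0)\{b}\{b} ⊢ deadlocked
  q2 = 0 ⊢ deadlocked
Trace ⟨b⟩ through Q, begin at {q0}:
  after b @ step 1: {q2}
  — Q admits the full trace.
Trace ⟨b⟩ through P, begin at {p0}:
  after b @ step 1: ∅  — P cannot continue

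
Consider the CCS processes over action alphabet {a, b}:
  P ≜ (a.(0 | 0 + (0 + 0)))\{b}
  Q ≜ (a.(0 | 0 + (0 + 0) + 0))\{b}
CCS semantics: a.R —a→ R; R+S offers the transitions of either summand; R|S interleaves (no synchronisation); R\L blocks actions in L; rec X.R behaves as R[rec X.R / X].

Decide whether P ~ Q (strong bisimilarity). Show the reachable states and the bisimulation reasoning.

YES

Reachable graph of P (2 states):
  p0 = (a.(0 | 0 + (0 + 0)))\{b} :: -a-> p1
  p1 = (0 | 0 + (0 + 0))\{b} :: stopped
Reachable graph of Q (2 states):
  q0 = (a.(0 | 0 + (0 + 0) + 0))\{b} :: -a-> q1
  q1 = (0 | 0 + (0 + 0) + 0)\{b} :: stopped
Partition-refinement fixed point:
  B0 = {p0, q0}
  B1 = {p1, q1}
p0 ∈ B0, q0 ∈ B0 → same block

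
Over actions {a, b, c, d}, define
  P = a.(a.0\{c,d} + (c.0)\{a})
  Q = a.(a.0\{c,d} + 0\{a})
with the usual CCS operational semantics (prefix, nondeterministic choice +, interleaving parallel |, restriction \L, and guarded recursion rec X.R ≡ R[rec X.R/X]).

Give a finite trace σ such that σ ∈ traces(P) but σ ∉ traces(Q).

ac

P's transition system — 4 states:
  u0 = a.(a.0\{c,d} + (c.0)\{a}) ⊢ ··a··> u1
  u1 = a.0\{c,d} + (c.0)\{a} ⊢ ··a··> u2, ··c··> u3
  u2 = 0\{c,d} ⊢ stopped
  u3 = 0\{a} ⊢ stopped
Q's transition system — 3 states:
  v0 = a.(a.0\{c,d} + 0\{a}) ⊢ ··a··> v1
  v1 = a.0\{c,d} + 0\{a} ⊢ ··a··> v2
  v2 = 0\{c,d} ⊢ stopped
Run σ = ⟨ac⟩ on P: start {u0}
  [1] a ⇒ {u1}
  [2] c ⇒ {u3}
  — P admits the full trace.
Run σ = ⟨ac⟩ on Q: start {v0}
  [1] a ⇒ {v1}
  [2] c ⇒ ∅ (Q stuck)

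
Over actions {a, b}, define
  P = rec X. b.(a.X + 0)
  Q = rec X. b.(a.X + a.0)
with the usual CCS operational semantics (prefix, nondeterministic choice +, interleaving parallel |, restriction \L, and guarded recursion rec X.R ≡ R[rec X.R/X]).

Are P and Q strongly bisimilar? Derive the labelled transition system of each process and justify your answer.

P's transition system — 2 states:
  p0 = rec X. b.(a.X + 0) has moves -b-> p1
  p1 = a.(rec X. b.(a.X + 0)) + 0 has moves -a-> p0
Q's transition system — 3 states:
  q0 = rec X. b.(a.X + a.0) has moves -b-> q1
  q1 = a.(rec X. b.(a.X + a.0)) + a.0 has moves -a-> q0, -a-> q2
  q2 = 0 has moves (no moves)
Coarsest stable partition (strong bisimilarity classes):
  B0 = {p0}
  B1 = {p1}
  B2 = {q0}
  B3 = {q1}
  B4 = {q2}
p0 ∈ B0, q0 ∈ B2 → different blocks

not bisimilar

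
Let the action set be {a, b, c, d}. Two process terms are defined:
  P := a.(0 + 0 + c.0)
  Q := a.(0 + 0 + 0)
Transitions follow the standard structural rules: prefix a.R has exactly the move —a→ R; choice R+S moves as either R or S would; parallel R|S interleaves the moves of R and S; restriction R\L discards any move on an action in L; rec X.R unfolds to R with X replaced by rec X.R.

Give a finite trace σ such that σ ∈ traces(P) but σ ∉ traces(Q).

ac

LTS(P): 3 reachable states
  s0 = a.(0 + 0 + c.0) → ··a··> s1
  s1 = 0 + 0 + c.0 → ··c··> s2
  s2 = 0 → stopped
LTS(Q): 2 reachable states
  t0 = a.(0 + 0 + 0) → ··a··> t1
  t1 = 0 + 0 + 0 → stopped
Run σ = ⟨ac⟩ on P: start {s0}
  [1] a ⇒ {s1}
  [2] c ⇒ {s2}
  P completes σ.
Run σ = ⟨ac⟩ on Q: start {t0}
  [1] a ⇒ {t1}
  [2] c ⇒ ∅ (Q stuck)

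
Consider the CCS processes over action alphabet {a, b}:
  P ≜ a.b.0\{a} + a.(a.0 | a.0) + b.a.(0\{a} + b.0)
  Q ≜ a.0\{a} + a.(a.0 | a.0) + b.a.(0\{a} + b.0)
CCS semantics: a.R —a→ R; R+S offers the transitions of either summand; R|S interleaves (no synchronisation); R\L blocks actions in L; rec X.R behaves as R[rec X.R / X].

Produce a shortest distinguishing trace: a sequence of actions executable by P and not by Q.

ab

LTS(P): 10 reachable states
  s0 = a.b.0\{a} + a.(a.0 | a.0) + b.a.(0\{a} + b.0) has moves -a-> s1, -a-> s2, -b-> s3
  s1 = a.0 | a.0 has moves -a-> s4, -a-> s5
  s2 = b.0\{a} has moves -b-> s6
  s3 = a.(0\{a} + b.0) has moves -a-> s7
  s4 = 0 | a.0 has moves -a-> s8
  s5 = a.0 | 0 has moves -a-> s8
  s6 = 0\{a} has moves ∅
  s7 = 0\{a} + b.0 has moves -b-> s9
  s8 = 0 | 0 has moves ∅
  s9 = 0 has moves ∅
LTS(Q): 9 reachable states
  t0 = a.0\{a} + a.(a.0 | a.0) + b.a.(0\{a} + b.0) has moves -a-> t1, -a-> t2, -b-> t3
  t1 = 0\{a} has moves ∅
  t2 = a.0 | a.0 has moves -a-> t4, -a-> t5
  t3 = a.(0\{a} + b.0) has moves -a-> t6
  t4 = 0 | a.0 has moves -a-> t7
  t5 = a.0 | 0 has moves -a-> t7
  t6 = 0\{a} + b.0 has moves -b-> t8
  t7 = 0 | 0 has moves ∅
  t8 = 0 has moves ∅
Run σ = ⟨ab⟩ on P: start {s0}
  after a @ step 1: {s1, s2}
  after b @ step 2: {s6}
  ✓ P
Run σ = ⟨ab⟩ on Q: start {t0}
  after a @ step 1: {t1, t2}
  after b @ step 2: ∅ (Q stuck)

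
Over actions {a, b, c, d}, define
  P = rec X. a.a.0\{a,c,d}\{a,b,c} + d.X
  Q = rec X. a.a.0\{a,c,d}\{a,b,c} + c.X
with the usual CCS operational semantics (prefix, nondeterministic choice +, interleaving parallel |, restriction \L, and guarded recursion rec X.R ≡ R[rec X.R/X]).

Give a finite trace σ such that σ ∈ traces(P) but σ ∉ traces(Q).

d

Reachable graph of P (3 states):
  u0 = rec X. a.a.0\{a,c,d}\{a,b,c} + d.X has moves --a--▸ u1, --d--▸ u0
  u1 = a.0\{a,c,d}\{a,b,c} has moves --a--▸ u2
  u2 = 0\{a,c,d}\{a,b,c} has moves stopped
Reachable graph of Q (3 states):
  v0 = rec X. a.a.0\{a,c,d}\{a,b,c} + c.X has moves --a--▸ v1, --c--▸ v0
  v1 = a.0\{a,c,d}\{a,b,c} has moves --a--▸ v2
  v2 = 0\{a,c,d}\{a,b,c} has moves stopped
Trace ⟨d⟩ through P, begin at {u0}:
  step 1 (d): {u0}
  — P admits the full trace.
Trace ⟨d⟩ through Q, begin at {v0}:
  step 1 (d): no successor for Q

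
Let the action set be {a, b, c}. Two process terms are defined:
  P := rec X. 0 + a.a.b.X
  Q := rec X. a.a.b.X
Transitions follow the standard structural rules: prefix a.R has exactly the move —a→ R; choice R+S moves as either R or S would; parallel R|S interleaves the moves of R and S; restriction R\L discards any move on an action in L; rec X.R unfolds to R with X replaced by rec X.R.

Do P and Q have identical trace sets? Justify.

traces(P) = traces(Q)

LTS(P): 3 reachable states
  p0 = rec X. 0 + a.a.b.X :: --a--▸ p1
  p1 = a.b.(rec X. 0 + a.a.b.X) :: --a--▸ p2
  p2 = b.(rec X. 0 + a.a.b.X) :: --b--▸ p0
LTS(Q): 3 reachable states
  q0 = rec X. a.a.b.X :: --a--▸ q1
  q1 = a.b.(rec X. a.a.b.X) :: --a--▸ q2
  q2 = b.(rec X. a.a.b.X) :: --b--▸ q0
Bisimilarity quotient blocks:
  B0 = {p0, q0}
  B1 = {p1, q1}
  B2 = {p2, q2}
p0 ∈ B0, q0 ∈ B0 → same block
Bisimilar ⇒ trace-equivalent.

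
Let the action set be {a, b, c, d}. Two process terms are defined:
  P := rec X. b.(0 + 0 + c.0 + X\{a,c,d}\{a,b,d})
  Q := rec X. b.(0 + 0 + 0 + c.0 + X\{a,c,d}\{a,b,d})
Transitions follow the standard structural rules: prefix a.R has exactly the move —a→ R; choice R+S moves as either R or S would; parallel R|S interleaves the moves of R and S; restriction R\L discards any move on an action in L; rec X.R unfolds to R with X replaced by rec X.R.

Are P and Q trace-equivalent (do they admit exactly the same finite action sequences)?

trace-equivalent

Reachable graph of P (3 states):
  u0 = rec X. b.(0 + 0 + c.0 + X\{a,c,d}\{a,b,d}) has moves --b--▸ u1
  u1 = 0 + 0 + c.0 + (rec X. b.(0 + 0 + c.0 + X\{a,c,d}\{a,b,d}))\{a,c,d}\{a,b,d} has moves --c--▸ u2
  u2 = 0 has moves ·
Reachable graph of Q (3 states):
  v0 = rec X. b.(0 + 0 + 0 + c.0 + X\{a,c,d}\{a,b,d}) has moves --b--▸ v1
  v1 = 0 + 0 + 0 + c.0 + (rec X. b.(0 + 0 + 0 + c.0 + X\{a,c,d}\{a,b,d}))\{a,c,d}\{a,b,d} has moves --c--▸ v2
  v2 = 0 has moves ·
Bisimilarity quotient blocks:
  B0 = {u0, v0}
  B1 = {u1, v1}
  B2 = {u2, v2}
u0 ∈ B0, v0 ∈ B0 → same block
Bisimilar ⇒ trace-equivalent.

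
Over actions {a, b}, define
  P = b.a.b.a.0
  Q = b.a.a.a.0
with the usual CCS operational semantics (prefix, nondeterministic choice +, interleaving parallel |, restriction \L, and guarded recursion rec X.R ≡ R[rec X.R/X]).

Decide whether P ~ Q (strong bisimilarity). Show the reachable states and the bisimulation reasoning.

not bisimilar

P's transition system — 5 states:
  s0 = b.a.b.a.0 has moves --b--▸ s1
  s1 = a.b.a.0 has moves --a--▸ s2
  s2 = b.a.0 has moves --b--▸ s3
  s3 = a.0 has moves --a--▸ s4
  s4 = 0 has moves (no moves)
Q's transition system — 5 states:
  t0 = b.a.a.a.0 has moves --b--▸ t1
  t1 = a.a.a.0 has moves --a--▸ t2
  t2 = a.a.0 has moves --a--▸ t3
  t3 = a.0 has moves --a--▸ t4
  t4 = 0 has moves (no moves)
Bisimilarity quotient blocks:
  B0 = {s0}
  B1 = {s1}
  B2 = {s2}
  B3 = {s3, t3}
  B4 = {s4, t4}
  B5 = {t0}
  B6 = {t1}
  B7 = {t2}
s0 ∈ B0, t0 ∈ B5 → different blocks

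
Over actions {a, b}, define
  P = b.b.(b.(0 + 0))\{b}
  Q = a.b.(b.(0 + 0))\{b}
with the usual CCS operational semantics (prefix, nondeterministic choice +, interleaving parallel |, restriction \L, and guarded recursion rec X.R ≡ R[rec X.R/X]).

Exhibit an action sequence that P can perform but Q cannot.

b

LTS(P): 3 reachable states
  p0 = b.b.(b.(0 + 0))\{b} :: =b=> p1
  p1 = b.(b.(0 + 0))\{b} :: =b=> p2
  p2 = (b.(0 + 0))\{b} :: ·
LTS(Q): 3 reachable states
  q0 = a.b.(b.(0 + 0))\{b} :: =a=> q1
  q1 = b.(b.(0 + 0))\{b} :: =b=> q2
  q2 = (b.(0 + 0))\{b} :: ·
Trace ⟨b⟩ through P, begin at {p0}:
  after b @ step 1: {p1}
  — P admits the full trace.
Trace ⟨b⟩ through Q, begin at {q0}:
  after b @ step 1: ∅ (Q stuck)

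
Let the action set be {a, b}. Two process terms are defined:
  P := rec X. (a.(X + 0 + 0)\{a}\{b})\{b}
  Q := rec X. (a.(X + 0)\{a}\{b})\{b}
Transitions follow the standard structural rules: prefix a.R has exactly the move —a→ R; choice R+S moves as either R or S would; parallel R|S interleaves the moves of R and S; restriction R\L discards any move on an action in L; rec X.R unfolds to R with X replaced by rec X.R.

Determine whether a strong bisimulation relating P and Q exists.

LTS(P): 2 reachable states
  s0 = rec X. (a.(X + 0 + 0)\{a}\{b})\{b} ⊢ -a-> s1
  s1 = ((rec X. (a.(X + 0 + 0)\{a}\{b})\{b}) + 0 + 0)\{a}\{b}\{b} ⊢ stopped
LTS(Q): 2 reachable states
  t0 = rec X. (a.(X + 0)\{a}\{b})\{b} ⊢ -a-> t1
  t1 = ((rec X. (a.(X + 0)\{a}\{b})\{b}) + 0)\{a}\{b}\{b} ⊢ stopped
Bisimilarity quotient blocks:
  B0 = {s0, t0}
  B1 = {s1, t1}
s0 ∈ B0, t0 ∈ B0 → same block

YES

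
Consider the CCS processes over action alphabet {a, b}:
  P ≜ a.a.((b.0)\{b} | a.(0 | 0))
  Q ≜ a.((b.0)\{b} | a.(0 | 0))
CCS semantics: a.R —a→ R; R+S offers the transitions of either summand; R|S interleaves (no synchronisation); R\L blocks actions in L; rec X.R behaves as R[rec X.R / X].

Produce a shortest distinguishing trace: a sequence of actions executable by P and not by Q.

P's transition system — 4 states:
  m0 = a.a.((b.0)\{b} | a.(0 | 0)) | ··a··> m1
  m1 = a.((b.0)\{b} | a.(0 | 0)) | ··a··> m2
  m2 = (b.0)\{b} | a.(0 | 0) | ··a··> m3
  m3 = (b.0)\{b} | (0 | 0) | (no moves)
Q's transition system — 3 states:
  n0 = a.((b.0)\{b} | a.(0 | 0)) | ··a··> n1
  n1 = (b.0)\{b} | a.(0 | 0) | ··a··> n2
  n2 = (b.0)\{b} | (0 | 0) | (no moves)
Executing aaa from P (initial set {m0}):
  [1] a ⇒ {m1}
  [2] a ⇒ {m2}
  [3] a ⇒ {m3}
  P completes σ.
Executing aaa from Q (initial set {n0}):
  [1] a ⇒ {n1}
  [2] a ⇒ {n2}
  [3] a ⇒ ∅  — Q cannot continue

aaa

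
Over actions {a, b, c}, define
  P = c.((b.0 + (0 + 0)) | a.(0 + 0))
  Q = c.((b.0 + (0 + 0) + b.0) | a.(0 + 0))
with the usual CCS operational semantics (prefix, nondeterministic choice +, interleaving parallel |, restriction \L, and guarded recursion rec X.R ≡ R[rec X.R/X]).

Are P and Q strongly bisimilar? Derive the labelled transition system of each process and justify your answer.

P ~ Q

LTS(P): 5 reachable states
  s0 = c.((b.0 + (0 + 0)) | a.(0 + 0)) → ··c··> s1
  s1 = (b.0 + (0 + 0)) | a.(0 + 0) → ··a··> s2, ··b··> s3
  s2 = (b.0 + (0 + 0)) | (0 + 0) → ··b··> s4
  s3 = 0 | a.(0 + 0) → ··a··> s4
  s4 = 0 | (0 + 0) → deadlocked
LTS(Q): 5 reachable states
  t0 = c.((b.0 + (0 + 0) + b.0) | a.(0 + 0)) → ··c··> t1
  t1 = (b.0 + (0 + 0) + b.0) | a.(0 + 0) → ··a··> t2, ··b··> t3
  t2 = (b.0 + (0 + 0) + b.0) | (0 + 0) → ··b··> t4
  t3 = 0 | a.(0 + 0) → ··a··> t4
  t4 = 0 | (0 + 0) → deadlocked
Partition-refinement fixed point:
  B0 = {s0, t0}
  B1 = {s1, t1}
  B2 = {s2, t2}
  B3 = {s4, t4}
  B4 = {s3, t3}
s0 ∈ B0, t0 ∈ B0 → same block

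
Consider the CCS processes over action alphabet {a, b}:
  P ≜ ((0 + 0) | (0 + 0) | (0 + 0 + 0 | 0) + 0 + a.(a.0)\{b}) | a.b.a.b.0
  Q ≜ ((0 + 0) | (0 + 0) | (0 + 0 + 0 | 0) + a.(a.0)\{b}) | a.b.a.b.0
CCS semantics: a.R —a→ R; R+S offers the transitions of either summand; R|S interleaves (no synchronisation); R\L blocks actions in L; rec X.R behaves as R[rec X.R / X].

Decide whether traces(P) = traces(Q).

Reachable graph of P (15 states):
  u0 = ((0 + 0) | (0 + 0) | (0 + 0 + 0 | 0) + 0 + a.(a.0)\{b}) | a.b.a.b.0 has moves —a→ u1, —a→ u2
  u1 = ((0 + 0) | (0 + 0) | (0 + 0 + 0 | 0) + 0 + a.(a.0)\{b}) | b.a.b.0 has moves —a→ u3, —b→ u4
  u2 = (a.0)\{b} | a.b.a.b.0 has moves —a→ u3, —a→ u5
  u3 = (a.0)\{b} | b.a.b.0 has moves —a→ u6, —b→ u7
  u4 = ((0 + 0) | (0 + 0) | (0 + 0 + 0 | 0) + 0 + a.(a.0)\{b}) | a.b.0 has moves —a→ u7, —a→ u8
  u5 = 0\{b} | a.b.a.b.0 has moves —a→ u6
  u6 = 0\{b} | b.a.b.0 has moves —b→ u9
  u7 = (a.0)\{b} | a.b.0 has moves —a→ u10, —a→ u9
  u8 = ((0 + 0) | (0 + 0) | (0 + 0 + 0 | 0) + 0 + a.(a.0)\{b}) | b.0 has moves —a→ u10, —b→ u11
  u9 = 0\{b} | a.b.0 has moves —a→ u12
  u10 = (a.0)\{b} | b.0 has moves —a→ u12, —b→ u13
  u11 = ((0 + 0) | (0 + 0) | (0 + 0 + 0 | 0) + 0 + a.(a.0)\{b}) | 0 has moves —a→ u13
  u12 = 0\{b} | b.0 has moves —b→ u14
  u13 = (a.0)\{b} | 0 has moves —a→ u14
  u14 = 0\{b} | 0 has moves ∅
Reachable graph of Q (15 states):
  v0 = ((0 + 0) | (0 + 0) | (0 + 0 + 0 | 0) + a.(a.0)\{b}) | a.b.a.b.0 has moves —a→ v1, —a→ v2
  v1 = ((0 + 0) | (0 + 0) | (0 + 0 + 0 | 0) + a.(a.0)\{b}) | b.a.b.0 has moves —a→ v3, —b→ v4
  v2 = (a.0)\{b} | a.b.a.b.0 has moves —a→ v3, —a→ v5
  v3 = (a.0)\{b} | b.a.b.0 has moves —a→ v6, —b→ v7
  v4 = ((0 + 0) | (0 + 0) | (0 + 0 + 0 | 0) + a.(a.0)\{b}) | a.b.0 has moves —a→ v7, —a→ v8
  v5 = 0\{b} | a.b.a.b.0 has moves —a→ v6
  v6 = 0\{b} | b.a.b.0 has moves —b→ v9
  v7 = (a.0)\{b} | a.b.0 has moves —a→ v10, —a→ v9
  v8 = ((0 + 0) | (0 + 0) | (0 + 0 + 0 | 0) + a.(a.0)\{b}) | b.0 has moves —a→ v10, —b→ v11
  v9 = 0\{b} | a.b.0 has moves —a→ v12
  v10 = (a.0)\{b} | b.0 has moves —a→ v12, —b→ v13
  v11 = ((0 + 0) | (0 + 0) | (0 + 0 + 0 | 0) + a.(a.0)\{b}) | 0 has moves —a→ v13
  v12 = 0\{b} | b.0 has moves —b→ v14
  v13 = (a.0)\{b} | 0 has moves —a→ v14
  v14 = 0\{b} | 0 has moves ∅
Bisimilarity quotient blocks:
  B0 = {u0, v0}
  B1 = {u1, v1}
  B2 = {u3, v3}
  B3 = {u7, v7}
  B4 = {u9, v9}
  B5 = {u12, v12}
  B6 = {u14, v14}
  B7 = {u10, v10}
  B8 = {u13, v13}
  B9 = {u6, v6}
  B10 = {u4, v4}
  B11 = {u8, v8}
  B12 = {u11, v11}
  B13 = {u2, v2}
  B14 = {u5, v5}
u0 ∈ B0, v0 ∈ B0 → same block
Bisimilar ⇒ trace-equivalent.

trace-equivalent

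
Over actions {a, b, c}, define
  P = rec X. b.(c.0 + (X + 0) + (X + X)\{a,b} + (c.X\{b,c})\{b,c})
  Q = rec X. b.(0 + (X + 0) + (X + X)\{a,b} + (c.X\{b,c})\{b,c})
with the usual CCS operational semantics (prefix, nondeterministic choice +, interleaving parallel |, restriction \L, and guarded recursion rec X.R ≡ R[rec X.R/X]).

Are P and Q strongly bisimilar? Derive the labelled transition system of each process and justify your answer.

NO

P's transition system — 3 states:
  s0 = rec X. b.(c.0 + (X + 0) + (X + X)\{a,b} + (c.X\{b,c})\{b,c}) | =b=> s1
  s1 = c.0 + ((rec X. b.(c.0 + (X + 0) + (X + X)\{a,b} + (c.X\{b,c})\{b,c})) + 0) + ((rec X. b.(c.0 + (X + 0) + (X + X)\{a,b} + (c.X\{b,c})\{b,c})) + (rec X. b.(c.0 + (X + 0) + (X + X)\{a,b} + (c.X\{b,c})\{b,c})))\{a,b} + (c.(rec X. b.(c.0 + (X + 0) + (X + X)\{a,b} + (c.X\{b,c})\{b,c}))\{b,c})\{b,c} | =b=> s1, =c=> s2
  s2 = 0 | (no moves)
Q's transition system — 2 states:
  t0 = rec X. b.(0 + (X + 0) + (X + X)\{a,b} + (c.X\{b,c})\{b,c}) | =b=> t1
  t1 = 0 + ((rec X. b.(0 + (X + 0) + (X + X)\{a,b} + (c.X\{b,c})\{b,c})) + 0) + ((rec X. b.(0 + (X + 0) + (X + X)\{a,b} + (c.X\{b,c})\{b,c})) + (rec X. b.(0 + (X + 0) + (X + X)\{a,b} + (c.X\{b,c})\{b,c})))\{a,b} + (c.(rec X. b.(0 + (X + 0) + (X + X)\{a,b} + (c.X\{b,c})\{b,c}))\{b,c})\{b,c} | =b=> t1
Partition-refinement fixed point:
  B0 = {s0}
  B1 = {s1}
  B2 = {s2}
  B3 = {t0, t1}
s0 ∈ B0, t0 ∈ B3 → different blocks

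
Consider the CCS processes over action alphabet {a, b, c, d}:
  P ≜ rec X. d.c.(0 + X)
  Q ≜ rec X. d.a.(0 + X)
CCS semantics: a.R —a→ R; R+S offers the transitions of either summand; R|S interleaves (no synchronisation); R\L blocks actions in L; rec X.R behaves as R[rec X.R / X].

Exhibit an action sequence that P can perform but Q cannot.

P's transition system — 3 states:
  p0 = rec X. d.c.(0 + X) → -d-> p1
  p1 = c.(0 + (rec X. d.c.(0 + X))) → -c-> p2
  p2 = 0 + (rec X. d.c.(0 + X)) → -d-> p1
Q's transition system — 3 states:
  q0 = rec X. d.a.(0 + X) → -d-> q1
  q1 = a.(0 + (rec X. d.a.(0 + X))) → -a-> q2
  q2 = 0 + (rec X. d.a.(0 + X)) → -d-> q1
Executing dc from P (initial set {p0}):
  after d @ step 1: {p1}
  after c @ step 2: {p2}
  ✓ P
Executing dc from Q (initial set {q0}):
  after d @ step 1: {q1}
  after c @ step 2: ∅ (Q stuck)

dc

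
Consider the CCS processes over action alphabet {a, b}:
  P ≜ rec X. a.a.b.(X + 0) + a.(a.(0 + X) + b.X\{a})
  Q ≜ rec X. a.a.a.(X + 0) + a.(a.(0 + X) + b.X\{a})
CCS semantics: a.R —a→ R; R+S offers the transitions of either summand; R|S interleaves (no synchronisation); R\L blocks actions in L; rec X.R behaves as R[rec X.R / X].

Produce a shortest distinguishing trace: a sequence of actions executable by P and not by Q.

aab

LTS(P): 7 reachable states
  m0 = rec X. a.a.b.(X + 0) + a.(a.(0 + X) + b.X\{a}) ⊢ ··a··> m1, ··a··> m2
  m1 = a.(0 + (rec X. a.a.b.(X + 0) + a.(a.(0 + X) + b.X\{a}))) + b.(rec X. a.a.b.(X + 0) + a.(a.(0 + X) + b.X\{a}))\{a} ⊢ ··a··> m3, ··b··> m4
  m2 = a.b.((rec X. a.a.b.(X + 0) + a.(a.(0 + X) + b.X\{a})) + 0) ⊢ ··a··> m5
  m3 = 0 + (rec X. a.a.b.(X + 0) + a.(a.(0 + X) + b.X\{a})) ⊢ ··a··> m1, ··a··> m2
  m4 = (rec X. a.a.b.(X + 0) + a.(a.(0 + X) + b.X\{a}))\{a} ⊢ stopped
  m5 = b.((rec X. a.a.b.(X + 0) + a.(a.(0 + X) + b.X\{a})) + 0) ⊢ ··b··> m6
  m6 = (rec X. a.a.b.(X + 0) + a.(a.(0 + X) + b.X\{a})) + 0 ⊢ ··a··> m1, ··a··> m2
LTS(Q): 7 reachable states
  n0 = rec X. a.a.a.(X + 0) + a.(a.(0 + X) + b.X\{a}) ⊢ ··a··> n1, ··a··> n2
  n1 = a.(0 + (rec X. a.a.a.(X + 0) + a.(a.(0 + X) + b.X\{a}))) + b.(rec X. a.a.a.(X + 0) + a.(a.(0 + X) + b.X\{a}))\{a} ⊢ ··a··> n3, ··b··> n4
  n2 = a.a.((rec X. a.a.a.(X + 0) + a.(a.(0 + X) + b.X\{a})) + 0) ⊢ ··a··> n5
  n3 = 0 + (rec X. a.a.a.(X + 0) + a.(a.(0 + X) + b.X\{a})) ⊢ ··a··> n1, ··a··> n2
  n4 = (rec X. a.a.a.(X + 0) + a.(a.(0 + X) + b.X\{a}))\{a} ⊢ stopped
  n5 = a.((rec X. a.a.a.(X + 0) + a.(a.(0 + X) + b.X\{a})) + 0) ⊢ ··a··> n6
  n6 = (rec X. a.a.a.(X + 0) + a.(a.(0 + X) + b.X\{a})) + 0 ⊢ ··a··> n1, ··a··> n2
Executing aab from P (initial set {m0}):
  [1] a ⇒ {m1, m2}
  [2] a ⇒ {m3, m5}
  [3] b ⇒ {m6}
  P completes σ.
Executing aab from Q (initial set {n0}):
  [1] a ⇒ {n1, n2}
  [2] a ⇒ {n3, n5}
  [3] b ⇒ ∅  — Q cannot continue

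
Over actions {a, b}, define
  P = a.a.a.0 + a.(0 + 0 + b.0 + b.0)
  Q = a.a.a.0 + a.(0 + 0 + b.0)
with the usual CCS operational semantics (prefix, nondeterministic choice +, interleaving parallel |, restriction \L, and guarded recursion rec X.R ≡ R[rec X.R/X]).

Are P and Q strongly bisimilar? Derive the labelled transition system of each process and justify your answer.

Reachable graph of P (5 states):
  m0 = a.a.a.0 + a.(0 + 0 + b.0 + b.0) | —a→ m1, —a→ m2
  m1 = 0 + 0 + b.0 + b.0 | —b→ m3
  m2 = a.a.0 | —a→ m4
  m3 = 0 | stopped
  m4 = a.0 | —a→ m3
Reachable graph of Q (5 states):
  n0 = a.a.a.0 + a.(0 + 0 + b.0) | —a→ n1, —a→ n2
  n1 = 0 + 0 + b.0 | —b→ n3
  n2 = a.a.0 | —a→ n4
  n3 = 0 | stopped
  n4 = a.0 | —a→ n3
Bisimilarity quotient blocks:
  B0 = {m0, n0}
  B1 = {m2, n2}
  B2 = {m4, n4}
  B3 = {m3, n3}
  B4 = {m1, n1}
m0 ∈ B0, n0 ∈ B0 → same block

YES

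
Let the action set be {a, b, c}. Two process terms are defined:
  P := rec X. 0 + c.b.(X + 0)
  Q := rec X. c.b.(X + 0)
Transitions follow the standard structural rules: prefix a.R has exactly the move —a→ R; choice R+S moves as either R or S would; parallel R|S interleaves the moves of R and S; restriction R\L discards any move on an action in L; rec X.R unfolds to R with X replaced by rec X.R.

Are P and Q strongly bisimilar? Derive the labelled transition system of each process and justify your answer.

P's transition system — 3 states:
  p0 = rec X. 0 + c.b.(X + 0) ⊢ =c=> p1
  p1 = b.((rec X. 0 + c.b.(X + 0)) + 0) ⊢ =b=> p2
  p2 = (rec X. 0 + c.b.(X + 0)) + 0 ⊢ =c=> p1
Q's transition system — 3 states:
  q0 = rec X. c.b.(X + 0) ⊢ =c=> q1
  q1 = b.((rec X. c.b.(X + 0)) + 0) ⊢ =b=> q2
  q2 = (rec X. c.b.(X + 0)) + 0 ⊢ =c=> q1
Coarsest stable partition (strong bisimilarity classes):
  B0 = {p0, p2, q0, q2}
  B1 = {p1, q1}
p0 ∈ B0, q0 ∈ B0 → same block

P ~ Q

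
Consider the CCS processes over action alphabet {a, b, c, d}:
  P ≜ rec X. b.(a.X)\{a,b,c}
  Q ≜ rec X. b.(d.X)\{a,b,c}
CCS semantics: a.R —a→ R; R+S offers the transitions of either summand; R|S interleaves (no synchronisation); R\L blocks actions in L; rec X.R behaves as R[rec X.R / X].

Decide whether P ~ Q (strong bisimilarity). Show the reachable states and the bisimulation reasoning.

LTS(P): 2 reachable states
  s0 = rec X. b.(a.X)\{a,b,c} :: ··b··> s1
  s1 = (a.(rec X. b.(a.X)\{a,b,c}))\{a,b,c} :: (no moves)
LTS(Q): 3 reachable states
  t0 = rec X. b.(d.X)\{a,b,c} :: ··b··> t1
  t1 = (d.(rec X. b.(d.X)\{a,b,c}))\{a,b,c} :: ··d··> t2
  t2 = (rec X. b.(d.X)\{a,b,c})\{a,b,c} :: (no moves)
Coarsest stable partition (strong bisimilarity classes):
  B0 = {s0}
  B1 = {s1, t2}
  B2 = {t0}
  B3 = {t1}
s0 ∈ B0, t0 ∈ B2 → different blocks

P ≁ Q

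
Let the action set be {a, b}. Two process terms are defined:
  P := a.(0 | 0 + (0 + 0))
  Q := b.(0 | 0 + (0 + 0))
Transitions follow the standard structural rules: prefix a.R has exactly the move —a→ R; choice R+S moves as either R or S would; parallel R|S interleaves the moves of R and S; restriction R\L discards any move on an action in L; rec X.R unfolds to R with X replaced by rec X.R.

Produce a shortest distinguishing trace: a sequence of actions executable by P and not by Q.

LTS(P): 2 reachable states
  p0 = a.(0 | 0 + (0 + 0)) has moves ··a··> p1
  p1 = 0 | 0 + (0 + 0) has moves stopped
LTS(Q): 2 reachable states
  q0 = b.(0 | 0 + (0 + 0)) has moves ··b··> q1
  q1 = 0 | 0 + (0 + 0) has moves stopped
Run σ = ⟨a⟩ on P: start {p0}
  step 1 (a): {p1}
  — P admits the full trace.
Run σ = ⟨a⟩ on Q: start {q0}
  step 1 (a): ∅  — Q cannot continue

a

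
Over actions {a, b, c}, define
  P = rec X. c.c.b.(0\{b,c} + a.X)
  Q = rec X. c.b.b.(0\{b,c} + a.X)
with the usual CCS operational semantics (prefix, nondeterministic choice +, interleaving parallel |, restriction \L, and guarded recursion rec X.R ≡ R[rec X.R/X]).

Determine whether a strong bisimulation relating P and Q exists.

P's transition system — 4 states:
  u0 = rec X. c.c.b.(0\{b,c} + a.X) ⊢ ··c··> u1
  u1 = c.b.(0\{b,c} + a.(rec X. c.c.b.(0\{b,c} + a.X))) ⊢ ··c··> u2
  u2 = b.(0\{b,c} + a.(rec X. c.c.b.(0\{b,c} + a.X))) ⊢ ··b··> u3
  u3 = 0\{b,c} + a.(rec X. c.c.b.(0\{b,c} + a.X)) ⊢ ··a··> u0
Q's transition system — 4 states:
  v0 = rec X. c.b.b.(0\{b,c} + a.X) ⊢ ··c··> v1
  v1 = b.b.(0\{b,c} + a.(rec X. c.b.b.(0\{b,c} + a.X))) ⊢ ··b··> v2
  v2 = b.(0\{b,c} + a.(rec X. c.b.b.(0\{b,c} + a.X))) ⊢ ··b··> v3
  v3 = 0\{b,c} + a.(rec X. c.b.b.(0\{b,c} + a.X)) ⊢ ··a··> v0
Partition-refinement fixed point:
  B0 = {u0}
  B1 = {u1}
  B2 = {u2}
  B3 = {u3}
  B4 = {v0}
  B5 = {v1}
  B6 = {v2}
  B7 = {v3}
u0 ∈ B0, v0 ∈ B4 → different blocks

NO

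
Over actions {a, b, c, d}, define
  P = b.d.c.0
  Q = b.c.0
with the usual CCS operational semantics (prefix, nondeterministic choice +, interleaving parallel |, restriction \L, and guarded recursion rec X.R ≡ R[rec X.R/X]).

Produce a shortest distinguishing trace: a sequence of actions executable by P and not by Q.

bd

Reachable graph of P (4 states):
  m0 = b.d.c.0 :: ··b··> m1
  m1 = d.c.0 :: ··d··> m2
  m2 = c.0 :: ··c··> m3
  m3 = 0 :: ·
Reachable graph of Q (3 states):
  n0 = b.c.0 :: ··b··> n1
  n1 = c.0 :: ··c··> n2
  n2 = 0 :: ·
Run σ = ⟨bd⟩ on P: start {m0}
  [1] b ⇒ {m1}
  [2] d ⇒ {m2}
  P completes σ.
Run σ = ⟨bd⟩ on Q: start {n0}
  [1] b ⇒ {n1}
  [2] d ⇒ ∅ (Q stuck)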